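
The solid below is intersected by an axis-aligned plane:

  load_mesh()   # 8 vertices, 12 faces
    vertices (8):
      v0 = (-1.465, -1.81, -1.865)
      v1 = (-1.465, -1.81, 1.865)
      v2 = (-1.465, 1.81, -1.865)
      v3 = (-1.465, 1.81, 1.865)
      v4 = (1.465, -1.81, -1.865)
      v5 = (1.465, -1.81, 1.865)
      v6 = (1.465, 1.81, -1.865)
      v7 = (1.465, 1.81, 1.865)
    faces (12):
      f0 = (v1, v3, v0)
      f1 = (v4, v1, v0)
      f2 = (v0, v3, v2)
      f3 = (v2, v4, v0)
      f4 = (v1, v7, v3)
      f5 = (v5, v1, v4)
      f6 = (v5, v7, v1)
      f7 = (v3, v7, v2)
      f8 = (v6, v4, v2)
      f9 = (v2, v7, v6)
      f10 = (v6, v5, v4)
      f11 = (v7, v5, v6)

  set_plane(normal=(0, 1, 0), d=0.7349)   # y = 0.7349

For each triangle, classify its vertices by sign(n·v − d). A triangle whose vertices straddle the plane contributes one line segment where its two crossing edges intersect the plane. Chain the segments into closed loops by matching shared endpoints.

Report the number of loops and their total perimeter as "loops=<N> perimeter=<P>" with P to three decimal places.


loops=1 perimeter=13.320

Straddling triangles (8 of 12):
  (v1,v3,v0) [-+-] → (-1.465, 0.7349, 1.865)–(-1.465, 0.7349, 0.757231)  len=1.1078
  (v0,v3,v2) [-++] → (-1.465, 0.7349, 0.757231)–(-1.465, 0.7349, -1.865)  len=2.6222
  (v2,v4,v0) [+--] → (-0.594822, 0.7349, -1.865)–(-1.465, 0.7349, -1.865)  len=0.8702
  (v1,v7,v3) [-++] → (0.594822, 0.7349, 1.865)–(-1.465, 0.7349, 1.865)  len=2.0598
  (v5,v7,v1) [-+-] → (1.465, 0.7349, 1.865)–(0.594822, 0.7349, 1.865)  len=0.8702
  (v6,v4,v2) [+-+] → (1.465, 0.7349, -1.865)–(-0.594822, 0.7349, -1.865)  len=2.0598
  (v6,v5,v4) [+--] → (1.465, 0.7349, -0.757231)–(1.465, 0.7349, -1.865)  len=1.1078
  (v7,v5,v6) [+-+] → (1.465, 0.7349, 1.865)–(1.465, 0.7349, -0.757231)  len=2.6222

Chained into 1 loop(s):
  loop 1: 8 segments, perimeter = 13.3200
Total perimeter = 13.320


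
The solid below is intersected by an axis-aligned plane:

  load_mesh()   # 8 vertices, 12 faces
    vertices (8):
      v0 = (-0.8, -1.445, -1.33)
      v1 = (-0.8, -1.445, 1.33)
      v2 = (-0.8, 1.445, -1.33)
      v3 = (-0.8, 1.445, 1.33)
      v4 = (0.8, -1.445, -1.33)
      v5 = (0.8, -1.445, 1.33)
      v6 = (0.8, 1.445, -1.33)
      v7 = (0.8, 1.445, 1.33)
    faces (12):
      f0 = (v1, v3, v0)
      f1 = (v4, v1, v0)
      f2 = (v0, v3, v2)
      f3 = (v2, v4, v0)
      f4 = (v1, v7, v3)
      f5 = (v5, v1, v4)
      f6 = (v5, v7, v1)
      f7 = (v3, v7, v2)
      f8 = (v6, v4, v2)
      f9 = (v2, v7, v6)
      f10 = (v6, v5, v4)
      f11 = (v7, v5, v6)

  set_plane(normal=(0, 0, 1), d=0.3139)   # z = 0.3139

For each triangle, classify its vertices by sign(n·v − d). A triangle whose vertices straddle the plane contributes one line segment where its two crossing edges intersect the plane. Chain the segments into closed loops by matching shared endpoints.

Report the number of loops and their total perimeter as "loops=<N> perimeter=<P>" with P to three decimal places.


loops=1 perimeter=8.980

Straddling triangles (8 of 12):
  (v1,v3,v0) [++-] → (-0.8, 0.341042, 0.3139)–(-0.8, -1.445, 0.3139)  len=1.7860
  (v4,v1,v0) [-+-] → (-0.188812, -1.445, 0.3139)–(-0.8, -1.445, 0.3139)  len=0.6112
  (v0,v3,v2) [-+-] → (-0.8, 0.341042, 0.3139)–(-0.8, 1.445, 0.3139)  len=1.1040
  (v5,v1,v4) [++-] → (-0.188812, -1.445, 0.3139)–(0.8, -1.445, 0.3139)  len=0.9888
  (v3,v7,v2) [++-] → (0.188812, 1.445, 0.3139)–(-0.8, 1.445, 0.3139)  len=0.9888
  (v2,v7,v6) [-+-] → (0.188812, 1.445, 0.3139)–(0.8, 1.445, 0.3139)  len=0.6112
  (v6,v5,v4) [-+-] → (0.8, -0.341042, 0.3139)–(0.8, -1.445, 0.3139)  len=1.1040
  (v7,v5,v6) [++-] → (0.8, -0.341042, 0.3139)–(0.8, 1.445, 0.3139)  len=1.7860

Chained into 1 loop(s):
  loop 1: 8 segments, perimeter = 8.9800
Total perimeter = 8.980


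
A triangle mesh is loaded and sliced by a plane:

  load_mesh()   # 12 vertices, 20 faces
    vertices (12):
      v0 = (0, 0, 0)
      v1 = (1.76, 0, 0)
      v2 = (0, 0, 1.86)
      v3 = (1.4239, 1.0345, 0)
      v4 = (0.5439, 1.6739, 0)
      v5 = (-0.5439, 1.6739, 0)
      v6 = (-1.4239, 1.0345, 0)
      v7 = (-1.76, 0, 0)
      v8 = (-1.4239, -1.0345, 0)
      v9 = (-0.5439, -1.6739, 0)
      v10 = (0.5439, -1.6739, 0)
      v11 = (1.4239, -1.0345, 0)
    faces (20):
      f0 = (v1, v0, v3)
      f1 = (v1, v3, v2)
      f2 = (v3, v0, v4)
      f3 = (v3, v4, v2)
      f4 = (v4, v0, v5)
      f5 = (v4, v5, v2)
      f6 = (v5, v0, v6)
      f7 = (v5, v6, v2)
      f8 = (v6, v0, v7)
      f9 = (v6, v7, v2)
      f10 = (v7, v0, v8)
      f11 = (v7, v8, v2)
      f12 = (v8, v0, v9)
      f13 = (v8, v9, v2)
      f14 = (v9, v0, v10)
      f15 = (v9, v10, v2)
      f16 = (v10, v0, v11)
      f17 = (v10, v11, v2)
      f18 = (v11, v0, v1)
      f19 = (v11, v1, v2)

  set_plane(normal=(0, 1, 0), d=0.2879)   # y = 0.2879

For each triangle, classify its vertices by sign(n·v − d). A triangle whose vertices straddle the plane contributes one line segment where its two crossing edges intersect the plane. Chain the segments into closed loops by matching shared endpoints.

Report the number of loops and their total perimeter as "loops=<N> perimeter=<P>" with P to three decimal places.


Straddling triangles (10 of 20):
  (v1,v0,v3) [--+] → (0.39627, 0.2879, 0)–(1.66646, 0.2879, 0)  len=1.2702
  (v1,v3,v2) [-+-] → (1.66646, 0.2879, 0)–(0.39627, 0.2879, 1.34236)  len=1.8481
  (v3,v0,v4) [+-+] → (0.39627, 0.2879, 0)–(0.0935473, 0.2879, 0)  len=0.3027
  (v3,v4,v2) [++-] → (0.0935473, 0.2879, 1.54009)–(0.39627, 0.2879, 1.34236)  len=0.3616
  (v4,v0,v5) [+-+] → (0.0935473, 0.2879, 0)–(-0.0935473, 0.2879, 0)  len=0.1871
  (v4,v5,v2) [++-] → (-0.0935473, 0.2879, 1.54009)–(0.0935473, 0.2879, 1.54009)  len=0.1871
  (v5,v0,v6) [+-+] → (-0.0935473, 0.2879, 0)–(-0.39627, 0.2879, 0)  len=0.3027
  (v5,v6,v2) [++-] → (-0.39627, 0.2879, 1.34236)–(-0.0935473, 0.2879, 1.54009)  len=0.3616
  (v6,v0,v7) [+--] → (-0.39627, 0.2879, 0)–(-1.66646, 0.2879, 0)  len=1.2702
  (v6,v7,v2) [+--] → (-1.66646, 0.2879, 0)–(-0.39627, 0.2879, 1.34236)  len=1.8481

Chained into 1 loop(s):
  loop 1: 10 segments, perimeter = 7.9393
Total perimeter = 7.939

loops=1 perimeter=7.939


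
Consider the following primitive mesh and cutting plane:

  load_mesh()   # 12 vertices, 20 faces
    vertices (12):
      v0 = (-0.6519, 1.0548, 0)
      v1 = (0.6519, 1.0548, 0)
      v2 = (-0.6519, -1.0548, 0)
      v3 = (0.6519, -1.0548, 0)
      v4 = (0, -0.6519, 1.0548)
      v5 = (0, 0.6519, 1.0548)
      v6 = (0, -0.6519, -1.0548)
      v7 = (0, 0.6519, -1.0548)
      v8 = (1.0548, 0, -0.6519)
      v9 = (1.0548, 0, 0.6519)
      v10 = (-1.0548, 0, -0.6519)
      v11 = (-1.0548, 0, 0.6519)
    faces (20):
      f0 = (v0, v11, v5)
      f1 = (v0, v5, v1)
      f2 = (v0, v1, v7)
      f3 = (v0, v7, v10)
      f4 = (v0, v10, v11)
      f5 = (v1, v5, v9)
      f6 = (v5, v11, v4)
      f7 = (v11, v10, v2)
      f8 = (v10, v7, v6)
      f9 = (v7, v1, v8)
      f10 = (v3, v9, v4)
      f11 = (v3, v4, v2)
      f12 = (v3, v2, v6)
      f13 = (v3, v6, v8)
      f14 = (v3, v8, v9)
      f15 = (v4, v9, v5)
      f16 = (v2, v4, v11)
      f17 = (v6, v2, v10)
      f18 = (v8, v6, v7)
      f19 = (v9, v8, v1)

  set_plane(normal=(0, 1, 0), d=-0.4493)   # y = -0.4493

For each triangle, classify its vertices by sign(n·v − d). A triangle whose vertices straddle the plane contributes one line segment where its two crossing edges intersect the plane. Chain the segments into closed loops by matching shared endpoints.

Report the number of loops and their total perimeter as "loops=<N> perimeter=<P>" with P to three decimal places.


loops=1 perimeter=6.042

Straddling triangles (10 of 20):
  (v5,v11,v4) [++-] → (-0.327815, -0.4493, 0.929585)–(0, -0.4493, 1.0548)  len=0.3509
  (v11,v10,v2) [++-] → (-0.883182, -0.4493, -0.374218)–(-0.883182, -0.4493, 0.374218)  len=0.7484
  (v10,v7,v6) [++-] → (0, -0.4493, -1.0548)–(-0.327815, -0.4493, -0.929585)  len=0.3509
  (v3,v9,v4) [-+-] → (0.883182, -0.4493, 0.374218)–(0.327815, -0.4493, 0.929585)  len=0.7854
  (v3,v6,v8) [--+] → (0.327815, -0.4493, -0.929585)–(0.883182, -0.4493, -0.374218)  len=0.7854
  (v3,v8,v9) [-++] → (0.883182, -0.4493, -0.374218)–(0.883182, -0.4493, 0.374218)  len=0.7484
  (v4,v9,v5) [-++] → (0.327815, -0.4493, 0.929585)–(0, -0.4493, 1.0548)  len=0.3509
  (v2,v4,v11) [--+] → (-0.327815, -0.4493, 0.929585)–(-0.883182, -0.4493, 0.374218)  len=0.7854
  (v6,v2,v10) [--+] → (-0.883182, -0.4493, -0.374218)–(-0.327815, -0.4493, -0.929585)  len=0.7854
  (v8,v6,v7) [+-+] → (0.327815, -0.4493, -0.929585)–(0, -0.4493, -1.0548)  len=0.3509

Chained into 1 loop(s):
  loop 1: 10 segments, perimeter = 6.0422
Total perimeter = 6.042


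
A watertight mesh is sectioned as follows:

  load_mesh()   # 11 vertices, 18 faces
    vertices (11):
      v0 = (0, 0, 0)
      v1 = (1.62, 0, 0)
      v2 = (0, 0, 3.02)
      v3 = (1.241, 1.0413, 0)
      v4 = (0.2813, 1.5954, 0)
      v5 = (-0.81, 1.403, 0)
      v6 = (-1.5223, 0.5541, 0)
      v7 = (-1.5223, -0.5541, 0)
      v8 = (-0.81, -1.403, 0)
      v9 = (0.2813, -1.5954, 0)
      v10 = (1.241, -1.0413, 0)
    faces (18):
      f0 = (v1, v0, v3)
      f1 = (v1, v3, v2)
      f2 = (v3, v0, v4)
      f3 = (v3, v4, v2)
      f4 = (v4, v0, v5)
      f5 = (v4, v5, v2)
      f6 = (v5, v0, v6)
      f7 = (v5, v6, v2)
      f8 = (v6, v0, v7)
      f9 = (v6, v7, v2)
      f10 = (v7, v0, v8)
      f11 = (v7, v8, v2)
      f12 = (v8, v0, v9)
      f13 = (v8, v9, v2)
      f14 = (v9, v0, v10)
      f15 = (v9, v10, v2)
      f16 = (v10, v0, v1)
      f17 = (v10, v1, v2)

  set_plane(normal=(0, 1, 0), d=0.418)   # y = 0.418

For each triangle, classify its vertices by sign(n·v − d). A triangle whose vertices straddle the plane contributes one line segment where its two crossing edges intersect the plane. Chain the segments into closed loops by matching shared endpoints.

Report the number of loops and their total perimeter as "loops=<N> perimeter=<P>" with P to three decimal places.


Straddling triangles (10 of 18):
  (v1,v0,v3) [--+] → (0.498164, 0.418, 0)–(1.46786, 0.418, 0)  len=0.9697
  (v1,v3,v2) [-+-] → (1.46786, 0.418, 0)–(0.498164, 0.418, 1.80771)  len=2.0514
  (v3,v0,v4) [+-+] → (0.498164, 0.418, 0)–(0.0737015, 0.418, 0)  len=0.4245
  (v3,v4,v2) [++-] → (0.0737015, 0.418, 2.22875)–(0.498164, 0.418, 1.80771)  len=0.5979
  (v4,v0,v5) [+-+] → (0.0737015, 0.418, 0)–(-0.241326, 0.418, 0)  len=0.3150
  (v4,v5,v2) [++-] → (-0.241326, 0.418, 2.12024)–(0.0737015, 0.418, 2.22875)  len=0.3332
  (v5,v0,v6) [+-+] → (-0.241326, 0.418, 0)–(-1.14839, 0.418, 0)  len=0.9071
  (v5,v6,v2) [++-] → (-1.14839, 0.418, 0.741783)–(-0.241326, 0.418, 2.12024)  len=1.6501
  (v6,v0,v7) [+--] → (-1.14839, 0.418, 0)–(-1.5223, 0.418, 0)  len=0.3739
  (v6,v7,v2) [+--] → (-1.5223, 0.418, 0)–(-1.14839, 0.418, 0.741783)  len=0.8307

Chained into 1 loop(s):
  loop 1: 10 segments, perimeter = 8.4534
Total perimeter = 8.453

loops=1 perimeter=8.453


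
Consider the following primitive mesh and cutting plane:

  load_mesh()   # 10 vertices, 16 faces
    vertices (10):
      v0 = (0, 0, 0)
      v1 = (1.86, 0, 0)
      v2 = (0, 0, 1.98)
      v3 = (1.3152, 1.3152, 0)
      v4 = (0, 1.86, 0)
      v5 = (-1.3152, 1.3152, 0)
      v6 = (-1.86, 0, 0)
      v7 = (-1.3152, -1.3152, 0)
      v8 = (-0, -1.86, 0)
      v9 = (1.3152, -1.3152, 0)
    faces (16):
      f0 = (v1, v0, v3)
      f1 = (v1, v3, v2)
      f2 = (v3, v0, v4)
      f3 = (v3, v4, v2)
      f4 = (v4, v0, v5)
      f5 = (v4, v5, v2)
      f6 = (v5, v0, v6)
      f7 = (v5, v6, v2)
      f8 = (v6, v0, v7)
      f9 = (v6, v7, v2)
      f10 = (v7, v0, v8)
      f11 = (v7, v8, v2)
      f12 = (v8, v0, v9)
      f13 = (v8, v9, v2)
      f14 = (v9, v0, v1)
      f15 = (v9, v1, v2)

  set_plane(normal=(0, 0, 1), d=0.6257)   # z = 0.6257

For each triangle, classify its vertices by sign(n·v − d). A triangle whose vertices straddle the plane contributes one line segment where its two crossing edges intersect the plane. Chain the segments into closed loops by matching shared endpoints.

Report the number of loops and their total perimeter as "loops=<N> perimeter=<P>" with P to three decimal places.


Straddling triangles (8 of 16):
  (v1,v3,v2) [--+] → (0.899584, 0.899584, 0.6257)–(1.27222, 0, 0.6257)  len=0.9737
  (v3,v4,v2) [--+] → (0, 1.27222, 0.6257)–(0.899584, 0.899584, 0.6257)  len=0.9737
  (v4,v5,v2) [--+] → (-0.899584, 0.899584, 0.6257)–(0, 1.27222, 0.6257)  len=0.9737
  (v5,v6,v2) [--+] → (-1.27222, 0, 0.6257)–(-0.899584, 0.899584, 0.6257)  len=0.9737
  (v6,v7,v2) [--+] → (-0.899584, -0.899584, 0.6257)–(-1.27222, 0, 0.6257)  len=0.9737
  (v7,v8,v2) [--+] → (0, -1.27222, 0.6257)–(-0.899584, -0.899584, 0.6257)  len=0.9737
  (v8,v9,v2) [--+] → (0.899584, -0.899584, 0.6257)–(0, -1.27222, 0.6257)  len=0.9737
  (v9,v1,v2) [--+] → (1.27222, 0, 0.6257)–(0.899584, -0.899584, 0.6257)  len=0.9737

Chained into 1 loop(s):
  loop 1: 8 segments, perimeter = 7.7897
Total perimeter = 7.790

loops=1 perimeter=7.790


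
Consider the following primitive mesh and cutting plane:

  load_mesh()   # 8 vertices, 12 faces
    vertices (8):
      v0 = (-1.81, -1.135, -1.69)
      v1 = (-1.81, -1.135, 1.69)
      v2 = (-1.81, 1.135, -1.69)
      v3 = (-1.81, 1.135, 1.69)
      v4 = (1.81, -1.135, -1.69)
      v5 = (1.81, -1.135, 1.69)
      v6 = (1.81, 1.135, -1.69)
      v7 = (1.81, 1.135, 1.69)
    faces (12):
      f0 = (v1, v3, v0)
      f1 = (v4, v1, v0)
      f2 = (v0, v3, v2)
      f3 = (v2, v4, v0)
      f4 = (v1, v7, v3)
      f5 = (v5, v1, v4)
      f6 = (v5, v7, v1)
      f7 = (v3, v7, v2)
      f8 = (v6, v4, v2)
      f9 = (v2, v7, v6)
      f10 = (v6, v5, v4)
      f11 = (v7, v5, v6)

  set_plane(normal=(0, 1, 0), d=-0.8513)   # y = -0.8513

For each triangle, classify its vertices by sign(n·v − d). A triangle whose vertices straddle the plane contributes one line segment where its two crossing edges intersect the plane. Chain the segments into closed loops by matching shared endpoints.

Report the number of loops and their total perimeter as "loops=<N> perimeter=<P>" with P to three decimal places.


loops=1 perimeter=14.000

Straddling triangles (8 of 12):
  (v1,v3,v0) [-+-] → (-1.81, -0.8513, 1.69)–(-1.81, -0.8513, -1.26757)  len=2.9576
  (v0,v3,v2) [-++] → (-1.81, -0.8513, -1.26757)–(-1.81, -0.8513, -1.69)  len=0.4224
  (v2,v4,v0) [+--] → (1.35758, -0.8513, -1.69)–(-1.81, -0.8513, -1.69)  len=3.1676
  (v1,v7,v3) [-++] → (-1.35758, -0.8513, 1.69)–(-1.81, -0.8513, 1.69)  len=0.4524
  (v5,v7,v1) [-+-] → (1.81, -0.8513, 1.69)–(-1.35758, -0.8513, 1.69)  len=3.1676
  (v6,v4,v2) [+-+] → (1.81, -0.8513, -1.69)–(1.35758, -0.8513, -1.69)  len=0.4524
  (v6,v5,v4) [+--] → (1.81, -0.8513, 1.26757)–(1.81, -0.8513, -1.69)  len=2.9576
  (v7,v5,v6) [+-+] → (1.81, -0.8513, 1.69)–(1.81, -0.8513, 1.26757)  len=0.4224

Chained into 1 loop(s):
  loop 1: 8 segments, perimeter = 14.0000
Total perimeter = 14.000


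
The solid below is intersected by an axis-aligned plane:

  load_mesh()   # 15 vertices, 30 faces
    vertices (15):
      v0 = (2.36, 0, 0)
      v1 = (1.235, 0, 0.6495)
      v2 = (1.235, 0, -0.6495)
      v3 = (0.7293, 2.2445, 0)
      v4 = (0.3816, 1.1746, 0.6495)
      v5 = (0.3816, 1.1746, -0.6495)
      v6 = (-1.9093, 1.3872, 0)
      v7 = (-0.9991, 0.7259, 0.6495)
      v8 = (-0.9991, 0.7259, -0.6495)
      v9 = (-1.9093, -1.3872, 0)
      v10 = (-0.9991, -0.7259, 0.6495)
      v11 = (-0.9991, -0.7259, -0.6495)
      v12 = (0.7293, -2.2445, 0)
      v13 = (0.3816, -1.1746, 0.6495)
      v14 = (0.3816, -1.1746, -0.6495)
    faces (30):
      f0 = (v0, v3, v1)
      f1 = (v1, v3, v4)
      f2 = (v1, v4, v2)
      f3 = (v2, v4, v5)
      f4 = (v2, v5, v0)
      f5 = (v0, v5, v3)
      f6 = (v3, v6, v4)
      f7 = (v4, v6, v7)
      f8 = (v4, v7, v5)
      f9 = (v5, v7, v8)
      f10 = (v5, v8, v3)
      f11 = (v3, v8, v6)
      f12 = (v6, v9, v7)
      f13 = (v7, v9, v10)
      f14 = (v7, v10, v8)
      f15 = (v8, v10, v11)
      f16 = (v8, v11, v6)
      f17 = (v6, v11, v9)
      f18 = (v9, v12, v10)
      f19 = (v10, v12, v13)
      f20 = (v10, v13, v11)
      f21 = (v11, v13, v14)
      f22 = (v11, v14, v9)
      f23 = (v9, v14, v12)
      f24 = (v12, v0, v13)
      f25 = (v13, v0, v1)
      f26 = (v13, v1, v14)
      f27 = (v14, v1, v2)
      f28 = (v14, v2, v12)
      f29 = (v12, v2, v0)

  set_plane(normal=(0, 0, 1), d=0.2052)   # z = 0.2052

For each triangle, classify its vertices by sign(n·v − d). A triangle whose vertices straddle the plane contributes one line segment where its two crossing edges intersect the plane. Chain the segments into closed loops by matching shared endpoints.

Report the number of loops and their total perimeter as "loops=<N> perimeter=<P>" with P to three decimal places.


Straddling triangles (20 of 30):
  (v0,v3,v1) [--+] → (0.889068, 1.53538, 0.2052)–(2.00457, 0, 0.2052)  len=1.8978
  (v1,v3,v4) [+-+] → (0.889068, 1.53538, 0.2052)–(0.619449, 1.90648, 0.2052)  len=0.4587
  (v1,v4,v2) [++-] → (0.67349, 0.772849, 0.2052)–(1.235, 0, 0.2052)  len=0.9553
  (v2,v4,v5) [-+-] → (0.67349, 0.772849, 0.2052)–(0.3816, 1.1746, 0.2052)  len=0.4966
  (v3,v6,v4) [--+] → (-1.18552, 1.32003, 0.2052)–(0.619449, 1.90648, 0.2052)  len=1.8979
  (v4,v6,v7) [+-+] → (-1.18552, 1.32003, 0.2052)–(-1.62174, 1.17827, 0.2052)  len=0.4587
  (v4,v7,v5) [++-] → (-0.526856, 0.87937, 0.2052)–(0.3816, 1.1746, 0.2052)  len=0.9552
  (v5,v7,v8) [-+-] → (-0.526856, 0.87937, 0.2052)–(-0.9991, 0.7259, 0.2052)  len=0.4966
  (v6,v9,v7) [--+] → (-1.62174, -0.719597, 0.2052)–(-1.62174, 1.17827, 0.2052)  len=1.8979
  (v7,v9,v10) [+-+] → (-1.62174, -0.719597, 0.2052)–(-1.62174, -1.17827, 0.2052)  len=0.4587
  (v7,v10,v8) [++-] → (-0.9991, -0.229337, 0.2052)–(-0.9991, 0.7259, 0.2052)  len=0.9552
  (v8,v10,v11) [-+-] → (-0.9991, -0.229337, 0.2052)–(-0.9991, -0.7259, 0.2052)  len=0.4966
  (v9,v12,v10) [--+] → (0.183237, -1.76472, 0.2052)–(-1.62174, -1.17827, 0.2052)  len=1.8979
  (v10,v12,v13) [+-+] → (0.183237, -1.76472, 0.2052)–(0.619449, -1.90648, 0.2052)  len=0.4587
  (v10,v13,v11) [++-] → (-0.090644, -1.02113, 0.2052)–(-0.9991, -0.7259, 0.2052)  len=0.9552
  (v11,v13,v14) [-+-] → (-0.090644, -1.02113, 0.2052)–(0.3816, -1.1746, 0.2052)  len=0.4966
  (v12,v0,v13) [--+] → (1.73495, -0.371098, 0.2052)–(0.619449, -1.90648, 0.2052)  len=1.8978
  (v13,v0,v1) [+-+] → (1.73495, -0.371098, 0.2052)–(2.00457, 0, 0.2052)  len=0.4587
  (v13,v1,v14) [++-] → (0.94311, -0.401751, 0.2052)–(0.3816, -1.1746, 0.2052)  len=0.9553
  (v14,v1,v2) [-+-] → (0.94311, -0.401751, 0.2052)–(1.235, 0, 0.2052)  len=0.4966

Chained into 2 loop(s):
  loop 1: 10 segments, perimeter = 11.7826
  loop 2: 10 segments, perimeter = 7.2591
Total perimeter = 19.042

loops=2 perimeter=19.042


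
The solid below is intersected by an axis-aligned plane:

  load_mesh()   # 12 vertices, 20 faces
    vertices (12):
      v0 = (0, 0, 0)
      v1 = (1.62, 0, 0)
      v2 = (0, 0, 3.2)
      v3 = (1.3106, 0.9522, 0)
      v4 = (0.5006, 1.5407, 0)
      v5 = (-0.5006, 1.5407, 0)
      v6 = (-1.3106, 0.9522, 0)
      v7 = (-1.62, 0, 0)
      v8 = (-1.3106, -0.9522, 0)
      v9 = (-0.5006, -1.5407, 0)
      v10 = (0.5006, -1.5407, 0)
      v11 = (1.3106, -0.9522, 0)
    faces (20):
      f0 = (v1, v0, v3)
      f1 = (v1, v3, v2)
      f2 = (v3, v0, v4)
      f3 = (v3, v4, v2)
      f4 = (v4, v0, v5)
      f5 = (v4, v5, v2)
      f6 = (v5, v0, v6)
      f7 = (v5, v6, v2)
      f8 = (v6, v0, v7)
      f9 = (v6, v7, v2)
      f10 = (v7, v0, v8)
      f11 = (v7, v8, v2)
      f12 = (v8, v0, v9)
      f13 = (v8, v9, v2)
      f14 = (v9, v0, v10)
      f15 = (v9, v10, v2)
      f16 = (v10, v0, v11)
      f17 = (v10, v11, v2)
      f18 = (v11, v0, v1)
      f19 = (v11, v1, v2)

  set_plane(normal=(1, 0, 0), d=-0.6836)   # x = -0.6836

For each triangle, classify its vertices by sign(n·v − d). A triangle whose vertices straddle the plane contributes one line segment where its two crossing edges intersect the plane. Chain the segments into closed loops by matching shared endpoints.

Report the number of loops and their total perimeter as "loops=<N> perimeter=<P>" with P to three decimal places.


Straddling triangles (8 of 20):
  (v5,v0,v6) [++-] → (-0.6836, 0.496661, 0)–(-0.6836, 1.40774, 0)  len=0.9111
  (v5,v6,v2) [+-+] → (-0.6836, 1.40774, 0)–(-0.6836, 0.496661, 1.5309)  len=1.7815
  (v6,v0,v7) [-+-] → (-0.6836, 0.496661, 0)–(-0.6836, 0, 0)  len=0.4967
  (v6,v7,v2) [--+] → (-0.6836, 0, 1.84968)–(-0.6836, 0.496661, 1.5309)  len=0.5902
  (v7,v0,v8) [-+-] → (-0.6836, 0, 0)–(-0.6836, -0.496661, 0)  len=0.4967
  (v7,v8,v2) [--+] → (-0.6836, -0.496661, 1.5309)–(-0.6836, 0, 1.84968)  len=0.5902
  (v8,v0,v9) [-++] → (-0.6836, -0.496661, 0)–(-0.6836, -1.40774, 0)  len=0.9111
  (v8,v9,v2) [-++] → (-0.6836, -1.40774, 0)–(-0.6836, -0.496661, 1.5309)  len=1.7815

Chained into 1 loop(s):
  loop 1: 8 segments, perimeter = 7.5588
Total perimeter = 7.559

loops=1 perimeter=7.559


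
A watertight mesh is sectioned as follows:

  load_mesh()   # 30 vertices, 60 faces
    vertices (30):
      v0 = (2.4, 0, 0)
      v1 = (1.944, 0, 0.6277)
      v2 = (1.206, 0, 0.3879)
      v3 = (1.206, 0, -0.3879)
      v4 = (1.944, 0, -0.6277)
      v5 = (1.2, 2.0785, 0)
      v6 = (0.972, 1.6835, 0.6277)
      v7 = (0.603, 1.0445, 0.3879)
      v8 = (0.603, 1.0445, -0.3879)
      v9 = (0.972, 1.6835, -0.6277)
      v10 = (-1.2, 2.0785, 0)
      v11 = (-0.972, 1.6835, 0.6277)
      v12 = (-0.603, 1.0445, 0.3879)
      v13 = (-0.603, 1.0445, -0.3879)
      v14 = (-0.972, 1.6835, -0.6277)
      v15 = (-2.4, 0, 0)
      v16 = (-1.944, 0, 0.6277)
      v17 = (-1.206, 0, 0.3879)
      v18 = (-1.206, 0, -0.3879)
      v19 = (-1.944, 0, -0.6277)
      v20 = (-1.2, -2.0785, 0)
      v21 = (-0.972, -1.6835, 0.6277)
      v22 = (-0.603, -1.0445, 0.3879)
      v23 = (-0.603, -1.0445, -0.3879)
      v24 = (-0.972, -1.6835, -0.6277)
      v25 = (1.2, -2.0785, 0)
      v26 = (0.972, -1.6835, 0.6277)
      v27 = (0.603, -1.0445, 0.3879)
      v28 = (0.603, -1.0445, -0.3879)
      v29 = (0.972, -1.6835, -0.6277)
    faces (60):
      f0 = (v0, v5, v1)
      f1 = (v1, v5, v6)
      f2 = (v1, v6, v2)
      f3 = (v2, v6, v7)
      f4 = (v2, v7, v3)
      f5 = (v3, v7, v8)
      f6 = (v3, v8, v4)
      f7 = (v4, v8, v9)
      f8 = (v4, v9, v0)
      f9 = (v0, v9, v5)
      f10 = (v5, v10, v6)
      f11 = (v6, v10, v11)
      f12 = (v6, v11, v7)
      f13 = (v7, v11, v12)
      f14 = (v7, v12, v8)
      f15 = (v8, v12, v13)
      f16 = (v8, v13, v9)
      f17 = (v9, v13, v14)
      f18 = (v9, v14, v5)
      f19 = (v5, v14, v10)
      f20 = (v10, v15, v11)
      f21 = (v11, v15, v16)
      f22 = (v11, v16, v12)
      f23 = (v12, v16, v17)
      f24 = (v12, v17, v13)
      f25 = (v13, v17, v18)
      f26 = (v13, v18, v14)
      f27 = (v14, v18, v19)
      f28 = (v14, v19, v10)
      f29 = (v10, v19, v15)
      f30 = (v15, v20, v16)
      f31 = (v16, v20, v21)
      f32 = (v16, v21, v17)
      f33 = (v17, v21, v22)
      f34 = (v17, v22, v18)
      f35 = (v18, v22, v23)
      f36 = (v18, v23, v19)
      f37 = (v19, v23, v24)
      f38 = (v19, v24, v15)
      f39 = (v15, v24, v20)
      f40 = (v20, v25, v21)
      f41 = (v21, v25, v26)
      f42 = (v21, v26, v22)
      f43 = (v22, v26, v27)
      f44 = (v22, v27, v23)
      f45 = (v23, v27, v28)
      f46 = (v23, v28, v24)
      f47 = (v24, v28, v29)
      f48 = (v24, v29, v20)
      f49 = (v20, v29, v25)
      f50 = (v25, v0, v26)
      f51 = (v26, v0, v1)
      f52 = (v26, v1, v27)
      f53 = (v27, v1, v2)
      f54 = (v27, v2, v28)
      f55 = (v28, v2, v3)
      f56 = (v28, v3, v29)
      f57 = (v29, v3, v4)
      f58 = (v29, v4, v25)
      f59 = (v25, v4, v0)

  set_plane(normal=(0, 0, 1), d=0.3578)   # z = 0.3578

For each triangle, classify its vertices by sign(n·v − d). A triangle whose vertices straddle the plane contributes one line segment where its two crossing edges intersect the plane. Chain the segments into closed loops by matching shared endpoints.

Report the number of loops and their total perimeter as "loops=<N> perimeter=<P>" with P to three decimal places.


Straddling triangles (24 of 60):
  (v0,v5,v1) [--+] → (1.62409, 0.893719, 0.3578)–(2.14007, 0, 0.3578)  len=1.0320
  (v1,v5,v6) [+-+] → (1.62409, 0.893719, 0.3578)–(1.07004, 1.85334, 0.3578)  len=1.1081
  (v2,v7,v3) [++-] → (0.626396, 1.00397, 0.3578)–(1.206, 0, 0.3578)  len=1.1593
  (v3,v7,v8) [-+-] → (0.626396, 1.00397, 0.3578)–(0.603, 1.0445, 0.3578)  len=0.0468
  (v5,v10,v6) [--+] → (0.0380781, 1.85334, 0.3578)–(1.07004, 1.85334, 0.3578)  len=1.0320
  (v6,v10,v11) [+-+] → (0.0380781, 1.85334, 0.3578)–(-1.07004, 1.85334, 0.3578)  len=1.1081
  (v7,v12,v8) [++-] → (-0.556209, 1.0445, 0.3578)–(0.603, 1.0445, 0.3578)  len=1.1592
  (v8,v12,v13) [-+-] → (-0.556209, 1.0445, 0.3578)–(-0.603, 1.0445, 0.3578)  len=0.0468
  (v10,v15,v11) [--+] → (-1.58601, 0.959625, 0.3578)–(-1.07004, 1.85334, 0.3578)  len=1.0320
  (v11,v15,v16) [+-+] → (-1.58601, 0.959625, 0.3578)–(-2.14007, 0, 0.3578)  len=1.1081
  (v12,v17,v13) [++-] → (-1.1826, 0.0405252, 0.3578)–(-0.603, 1.0445, 0.3578)  len=1.1593
  (v13,v17,v18) [-+-] → (-1.1826, 0.0405252, 0.3578)–(-1.206, 0, 0.3578)  len=0.0468
  (v15,v20,v16) [--+] → (-1.62409, -0.893719, 0.3578)–(-2.14007, 0, 0.3578)  len=1.0320
  (v16,v20,v21) [+-+] → (-1.62409, -0.893719, 0.3578)–(-1.07004, -1.85334, 0.3578)  len=1.1081
  (v17,v22,v18) [++-] → (-0.626396, -1.00397, 0.3578)–(-1.206, 0, 0.3578)  len=1.1593
  (v18,v22,v23) [-+-] → (-0.626396, -1.00397, 0.3578)–(-0.603, -1.0445, 0.3578)  len=0.0468
  (v20,v25,v21) [--+] → (-0.0380781, -1.85334, 0.3578)–(-1.07004, -1.85334, 0.3578)  len=1.0320
  (v21,v25,v26) [+-+] → (-0.0380781, -1.85334, 0.3578)–(1.07004, -1.85334, 0.3578)  len=1.1081
  (v22,v27,v23) [++-] → (0.556209, -1.0445, 0.3578)–(-0.603, -1.0445, 0.3578)  len=1.1592
  (v23,v27,v28) [-+-] → (0.556209, -1.0445, 0.3578)–(0.603, -1.0445, 0.3578)  len=0.0468
  (v25,v0,v26) [--+] → (1.58601, -0.959625, 0.3578)–(1.07004, -1.85334, 0.3578)  len=1.0320
  (v26,v0,v1) [+-+] → (1.58601, -0.959625, 0.3578)–(2.14007, 0, 0.3578)  len=1.1081
  (v27,v2,v28) [++-] → (1.1826, -0.0405252, 0.3578)–(0.603, -1.0445, 0.3578)  len=1.1593
  (v28,v2,v3) [-+-] → (1.1826, -0.0405252, 0.3578)–(1.206, 0, 0.3578)  len=0.0468

Chained into 2 loop(s):
  loop 1: 12 segments, perimeter = 12.8404
  loop 2: 12 segments, perimeter = 7.2363
Total perimeter = 20.077

loops=2 perimeter=20.077


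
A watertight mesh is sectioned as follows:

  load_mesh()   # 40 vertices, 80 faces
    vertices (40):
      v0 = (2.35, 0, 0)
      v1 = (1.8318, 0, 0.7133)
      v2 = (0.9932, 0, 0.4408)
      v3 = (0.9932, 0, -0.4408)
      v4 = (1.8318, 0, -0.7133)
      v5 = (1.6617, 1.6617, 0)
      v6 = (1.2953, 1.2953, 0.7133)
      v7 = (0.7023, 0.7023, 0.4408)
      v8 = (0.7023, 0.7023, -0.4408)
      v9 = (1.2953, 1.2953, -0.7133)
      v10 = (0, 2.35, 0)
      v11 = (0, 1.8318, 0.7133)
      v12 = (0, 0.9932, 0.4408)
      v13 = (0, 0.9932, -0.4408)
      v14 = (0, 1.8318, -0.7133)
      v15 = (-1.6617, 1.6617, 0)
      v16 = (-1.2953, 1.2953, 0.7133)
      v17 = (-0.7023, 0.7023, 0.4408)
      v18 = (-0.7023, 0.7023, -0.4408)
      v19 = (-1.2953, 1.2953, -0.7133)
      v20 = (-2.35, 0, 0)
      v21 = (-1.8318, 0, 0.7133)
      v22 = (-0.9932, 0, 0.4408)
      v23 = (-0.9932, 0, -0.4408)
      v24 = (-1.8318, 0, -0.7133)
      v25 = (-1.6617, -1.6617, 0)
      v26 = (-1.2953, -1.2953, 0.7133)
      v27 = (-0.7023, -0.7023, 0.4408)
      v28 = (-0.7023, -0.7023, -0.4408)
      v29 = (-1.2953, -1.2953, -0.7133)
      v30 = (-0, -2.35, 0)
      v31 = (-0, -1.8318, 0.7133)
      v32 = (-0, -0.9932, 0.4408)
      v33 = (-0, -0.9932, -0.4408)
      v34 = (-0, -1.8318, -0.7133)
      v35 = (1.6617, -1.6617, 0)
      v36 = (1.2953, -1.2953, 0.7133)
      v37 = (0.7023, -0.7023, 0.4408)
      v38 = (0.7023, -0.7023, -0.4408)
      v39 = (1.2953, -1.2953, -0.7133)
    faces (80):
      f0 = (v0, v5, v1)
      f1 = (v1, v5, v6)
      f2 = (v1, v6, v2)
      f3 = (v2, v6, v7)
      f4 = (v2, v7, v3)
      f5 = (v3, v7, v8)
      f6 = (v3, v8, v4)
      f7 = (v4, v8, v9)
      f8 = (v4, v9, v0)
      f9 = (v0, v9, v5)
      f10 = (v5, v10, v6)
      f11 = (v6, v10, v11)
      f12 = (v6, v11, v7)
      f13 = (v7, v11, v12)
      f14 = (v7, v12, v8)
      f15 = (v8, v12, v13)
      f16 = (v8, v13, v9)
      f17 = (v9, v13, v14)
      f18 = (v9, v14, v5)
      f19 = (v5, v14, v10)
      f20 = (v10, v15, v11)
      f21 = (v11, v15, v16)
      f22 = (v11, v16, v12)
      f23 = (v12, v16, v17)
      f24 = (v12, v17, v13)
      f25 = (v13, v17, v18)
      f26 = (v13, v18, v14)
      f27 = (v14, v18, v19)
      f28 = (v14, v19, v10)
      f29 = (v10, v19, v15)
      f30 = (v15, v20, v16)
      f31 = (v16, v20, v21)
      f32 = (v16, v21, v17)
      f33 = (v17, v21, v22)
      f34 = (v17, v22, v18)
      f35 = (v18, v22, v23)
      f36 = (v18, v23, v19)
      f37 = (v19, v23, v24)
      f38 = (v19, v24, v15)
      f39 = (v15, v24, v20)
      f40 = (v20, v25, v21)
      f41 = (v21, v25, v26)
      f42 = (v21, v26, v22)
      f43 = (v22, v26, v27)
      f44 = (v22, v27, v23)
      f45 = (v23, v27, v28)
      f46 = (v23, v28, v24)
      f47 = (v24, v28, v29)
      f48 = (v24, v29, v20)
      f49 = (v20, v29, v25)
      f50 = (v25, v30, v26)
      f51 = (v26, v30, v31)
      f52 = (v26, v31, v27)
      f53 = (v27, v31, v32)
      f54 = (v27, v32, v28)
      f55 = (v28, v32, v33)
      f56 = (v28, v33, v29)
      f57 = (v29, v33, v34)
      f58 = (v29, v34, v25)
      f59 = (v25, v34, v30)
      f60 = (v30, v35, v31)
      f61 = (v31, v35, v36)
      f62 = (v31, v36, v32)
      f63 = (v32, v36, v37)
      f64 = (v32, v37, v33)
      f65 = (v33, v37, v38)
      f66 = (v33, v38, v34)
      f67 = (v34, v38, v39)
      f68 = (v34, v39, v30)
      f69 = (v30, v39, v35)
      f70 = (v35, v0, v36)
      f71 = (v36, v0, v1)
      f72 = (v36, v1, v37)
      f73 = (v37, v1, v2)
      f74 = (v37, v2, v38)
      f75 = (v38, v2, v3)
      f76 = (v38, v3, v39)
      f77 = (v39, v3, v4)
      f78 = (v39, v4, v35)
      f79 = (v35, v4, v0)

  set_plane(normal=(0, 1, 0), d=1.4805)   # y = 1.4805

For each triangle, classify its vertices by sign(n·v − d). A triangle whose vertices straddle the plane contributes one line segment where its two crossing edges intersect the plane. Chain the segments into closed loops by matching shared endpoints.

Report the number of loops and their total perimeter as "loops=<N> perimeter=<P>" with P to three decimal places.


loops=1 perimeter=8.079

Straddling triangles (18 of 80):
  (v0,v5,v1) [-+-] → (1.73676, 1.4805, 0)–(1.68025, 1.4805, 0.0777818)  len=0.0961
  (v1,v5,v6) [-+-] → (1.68025, 1.4805, 0.0777818)–(1.4805, 1.4805, 0.352756)  len=0.3399
  (v0,v9,v5) [--+] → (1.4805, 1.4805, -0.352756)–(1.73676, 1.4805, 0)  len=0.4360
  (v5,v10,v6) [++-] → (1.06785, 1.4805, 0.588048)–(1.4805, 1.4805, 0.352756)  len=0.4750
  (v6,v10,v11) [-++] → (1.06785, 1.4805, 0.588048)–(0.848162, 1.4805, 0.7133)  len=0.2529
  (v6,v11,v7) [-+-] → (0.848162, 1.4805, 0.7133)–(0.218431, 1.4805, 0.628546)  len=0.6354
  (v7,v11,v12) [-+-] → (0.218431, 1.4805, 0.628546)–(0, 1.4805, 0.599146)  len=0.2204
  (v9,v13,v14) [--+] → (0, 1.4805, -0.599146)–(0.848162, 1.4805, -0.7133)  len=0.8558
  (v9,v14,v5) [-++] → (0.848162, 1.4805, -0.7133)–(1.4805, 1.4805, -0.352756)  len=0.7279
  (v11,v15,v16) [++-] → (-1.4805, 1.4805, 0.352756)–(-0.848162, 1.4805, 0.7133)  len=0.7279
  (v11,v16,v12) [+--] → (-0.848162, 1.4805, 0.7133)–(0, 1.4805, 0.599146)  len=0.8558
  (v13,v18,v14) [--+] → (-0.218431, 1.4805, -0.628546)–(0, 1.4805, -0.599146)  len=0.2204
  (v14,v18,v19) [+--] → (-0.218431, 1.4805, -0.628546)–(-0.848162, 1.4805, -0.7133)  len=0.6354
  (v14,v19,v10) [+-+] → (-0.848162, 1.4805, -0.7133)–(-1.06785, 1.4805, -0.588048)  len=0.2529
  (v10,v19,v15) [+-+] → (-1.06785, 1.4805, -0.588048)–(-1.4805, 1.4805, -0.352756)  len=0.4750
  (v15,v20,v16) [+--] → (-1.73676, 1.4805, 0)–(-1.4805, 1.4805, 0.352756)  len=0.4360
  (v19,v24,v15) [--+] → (-1.68025, 1.4805, -0.0777818)–(-1.4805, 1.4805, -0.352756)  len=0.3399
  (v15,v24,v20) [+--] → (-1.68025, 1.4805, -0.0777818)–(-1.73676, 1.4805, 0)  len=0.0961

Chained into 1 loop(s):
  loop 1: 18 segments, perimeter = 8.0789
Total perimeter = 8.079


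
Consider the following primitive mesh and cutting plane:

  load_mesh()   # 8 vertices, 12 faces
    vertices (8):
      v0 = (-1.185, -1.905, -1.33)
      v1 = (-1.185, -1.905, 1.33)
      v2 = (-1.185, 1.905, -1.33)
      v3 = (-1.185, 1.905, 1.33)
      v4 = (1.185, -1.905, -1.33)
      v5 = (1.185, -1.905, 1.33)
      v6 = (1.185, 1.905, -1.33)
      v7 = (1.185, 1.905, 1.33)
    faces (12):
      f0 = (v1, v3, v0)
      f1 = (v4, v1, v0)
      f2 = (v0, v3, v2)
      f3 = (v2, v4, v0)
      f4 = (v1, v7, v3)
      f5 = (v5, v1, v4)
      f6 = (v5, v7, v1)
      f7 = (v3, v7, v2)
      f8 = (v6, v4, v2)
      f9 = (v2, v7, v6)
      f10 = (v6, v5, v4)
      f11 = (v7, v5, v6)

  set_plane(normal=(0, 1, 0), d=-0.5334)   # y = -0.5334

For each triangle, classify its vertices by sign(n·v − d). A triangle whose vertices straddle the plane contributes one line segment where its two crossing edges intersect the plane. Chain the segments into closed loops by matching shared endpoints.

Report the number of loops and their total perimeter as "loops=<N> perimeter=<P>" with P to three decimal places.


Straddling triangles (8 of 12):
  (v1,v3,v0) [-+-] → (-1.185, -0.5334, 1.33)–(-1.185, -0.5334, -0.3724)  len=1.7024
  (v0,v3,v2) [-++] → (-1.185, -0.5334, -0.3724)–(-1.185, -0.5334, -1.33)  len=0.9576
  (v2,v4,v0) [+--] → (0.3318, -0.5334, -1.33)–(-1.185, -0.5334, -1.33)  len=1.5168
  (v1,v7,v3) [-++] → (-0.3318, -0.5334, 1.33)–(-1.185, -0.5334, 1.33)  len=0.8532
  (v5,v7,v1) [-+-] → (1.185, -0.5334, 1.33)–(-0.3318, -0.5334, 1.33)  len=1.5168
  (v6,v4,v2) [+-+] → (1.185, -0.5334, -1.33)–(0.3318, -0.5334, -1.33)  len=0.8532
  (v6,v5,v4) [+--] → (1.185, -0.5334, 0.3724)–(1.185, -0.5334, -1.33)  len=1.7024
  (v7,v5,v6) [+-+] → (1.185, -0.5334, 1.33)–(1.185, -0.5334, 0.3724)  len=0.9576

Chained into 1 loop(s):
  loop 1: 8 segments, perimeter = 10.0600
Total perimeter = 10.060

loops=1 perimeter=10.060


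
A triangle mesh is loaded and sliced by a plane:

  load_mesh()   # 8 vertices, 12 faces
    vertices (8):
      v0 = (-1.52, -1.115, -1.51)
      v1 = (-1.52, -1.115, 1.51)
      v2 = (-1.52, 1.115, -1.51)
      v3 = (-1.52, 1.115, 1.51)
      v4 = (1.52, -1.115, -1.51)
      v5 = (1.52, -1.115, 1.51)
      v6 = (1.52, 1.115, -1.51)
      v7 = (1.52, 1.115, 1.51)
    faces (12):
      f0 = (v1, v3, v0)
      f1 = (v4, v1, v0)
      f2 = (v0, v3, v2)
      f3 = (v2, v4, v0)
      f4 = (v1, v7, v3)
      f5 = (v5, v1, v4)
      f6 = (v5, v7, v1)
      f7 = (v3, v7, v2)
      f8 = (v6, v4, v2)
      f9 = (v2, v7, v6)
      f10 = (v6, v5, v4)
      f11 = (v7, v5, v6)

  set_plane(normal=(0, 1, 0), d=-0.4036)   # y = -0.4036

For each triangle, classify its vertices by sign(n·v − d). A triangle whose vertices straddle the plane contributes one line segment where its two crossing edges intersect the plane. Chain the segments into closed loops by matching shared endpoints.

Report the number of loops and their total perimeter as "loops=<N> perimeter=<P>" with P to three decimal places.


loops=1 perimeter=12.120

Straddling triangles (8 of 12):
  (v1,v3,v0) [-+-] → (-1.52, -0.4036, 1.51)–(-1.52, -0.4036, -0.546579)  len=2.0566
  (v0,v3,v2) [-++] → (-1.52, -0.4036, -0.546579)–(-1.52, -0.4036, -1.51)  len=0.9634
  (v2,v4,v0) [+--] → (0.550199, -0.4036, -1.51)–(-1.52, -0.4036, -1.51)  len=2.0702
  (v1,v7,v3) [-++] → (-0.550199, -0.4036, 1.51)–(-1.52, -0.4036, 1.51)  len=0.9698
  (v5,v7,v1) [-+-] → (1.52, -0.4036, 1.51)–(-0.550199, -0.4036, 1.51)  len=2.0702
  (v6,v4,v2) [+-+] → (1.52, -0.4036, -1.51)–(0.550199, -0.4036, -1.51)  len=0.9698
  (v6,v5,v4) [+--] → (1.52, -0.4036, 0.546579)–(1.52, -0.4036, -1.51)  len=2.0566
  (v7,v5,v6) [+-+] → (1.52, -0.4036, 1.51)–(1.52, -0.4036, 0.546579)  len=0.9634

Chained into 1 loop(s):
  loop 1: 8 segments, perimeter = 12.1200
Total perimeter = 12.120


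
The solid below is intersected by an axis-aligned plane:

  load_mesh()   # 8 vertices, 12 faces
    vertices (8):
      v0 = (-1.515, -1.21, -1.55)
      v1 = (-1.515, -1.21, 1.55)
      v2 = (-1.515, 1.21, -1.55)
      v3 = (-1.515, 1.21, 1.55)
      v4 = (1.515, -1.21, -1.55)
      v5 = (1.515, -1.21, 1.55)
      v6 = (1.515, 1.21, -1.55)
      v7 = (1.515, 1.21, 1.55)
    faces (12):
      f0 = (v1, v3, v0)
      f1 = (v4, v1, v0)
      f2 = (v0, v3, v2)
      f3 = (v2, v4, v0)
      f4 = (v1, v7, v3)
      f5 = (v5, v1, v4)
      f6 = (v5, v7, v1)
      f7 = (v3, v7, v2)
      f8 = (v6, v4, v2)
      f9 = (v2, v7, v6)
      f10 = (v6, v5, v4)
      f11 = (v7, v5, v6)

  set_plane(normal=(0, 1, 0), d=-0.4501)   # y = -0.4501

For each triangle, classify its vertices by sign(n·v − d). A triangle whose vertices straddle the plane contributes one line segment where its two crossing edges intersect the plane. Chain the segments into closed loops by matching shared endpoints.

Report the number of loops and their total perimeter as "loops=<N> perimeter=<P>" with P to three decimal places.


loops=1 perimeter=12.260

Straddling triangles (8 of 12):
  (v1,v3,v0) [-+-] → (-1.515, -0.4501, 1.55)–(-1.515, -0.4501, -0.576574)  len=2.1266
  (v0,v3,v2) [-++] → (-1.515, -0.4501, -0.576574)–(-1.515, -0.4501, -1.55)  len=0.9734
  (v2,v4,v0) [+--] → (0.563555, -0.4501, -1.55)–(-1.515, -0.4501, -1.55)  len=2.0786
  (v1,v7,v3) [-++] → (-0.563555, -0.4501, 1.55)–(-1.515, -0.4501, 1.55)  len=0.9514
  (v5,v7,v1) [-+-] → (1.515, -0.4501, 1.55)–(-0.563555, -0.4501, 1.55)  len=2.0786
  (v6,v4,v2) [+-+] → (1.515, -0.4501, -1.55)–(0.563555, -0.4501, -1.55)  len=0.9514
  (v6,v5,v4) [+--] → (1.515, -0.4501, 0.576574)–(1.515, -0.4501, -1.55)  len=2.1266
  (v7,v5,v6) [+-+] → (1.515, -0.4501, 1.55)–(1.515, -0.4501, 0.576574)  len=0.9734

Chained into 1 loop(s):
  loop 1: 8 segments, perimeter = 12.2600
Total perimeter = 12.260


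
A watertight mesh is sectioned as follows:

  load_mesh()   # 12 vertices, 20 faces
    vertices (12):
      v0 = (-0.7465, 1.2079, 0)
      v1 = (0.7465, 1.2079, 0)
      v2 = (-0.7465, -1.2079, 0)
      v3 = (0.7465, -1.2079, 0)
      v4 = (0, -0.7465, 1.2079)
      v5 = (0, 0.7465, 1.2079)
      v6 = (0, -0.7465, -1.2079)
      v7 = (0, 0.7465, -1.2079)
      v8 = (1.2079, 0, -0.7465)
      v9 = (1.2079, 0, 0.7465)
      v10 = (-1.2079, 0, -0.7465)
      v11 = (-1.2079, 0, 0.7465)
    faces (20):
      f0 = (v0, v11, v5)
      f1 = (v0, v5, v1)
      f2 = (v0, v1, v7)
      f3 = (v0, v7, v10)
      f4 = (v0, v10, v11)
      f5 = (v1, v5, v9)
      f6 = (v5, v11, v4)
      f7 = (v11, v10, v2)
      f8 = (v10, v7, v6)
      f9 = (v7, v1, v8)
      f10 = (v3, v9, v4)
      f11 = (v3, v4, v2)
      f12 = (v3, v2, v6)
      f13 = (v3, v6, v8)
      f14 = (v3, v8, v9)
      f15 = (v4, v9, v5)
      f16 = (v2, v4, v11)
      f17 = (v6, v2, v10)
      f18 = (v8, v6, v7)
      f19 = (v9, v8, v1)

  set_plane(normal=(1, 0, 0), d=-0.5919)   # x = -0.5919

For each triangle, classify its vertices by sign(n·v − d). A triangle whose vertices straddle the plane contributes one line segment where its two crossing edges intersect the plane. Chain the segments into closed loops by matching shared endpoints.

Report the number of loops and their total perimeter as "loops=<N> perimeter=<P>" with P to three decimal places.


Straddling triangles (10 of 20):
  (v0,v11,v5) [--+] → (-0.5919, 0.380697, 0.981803)–(-0.5919, 1.11234, 0.250156)  len=1.0347
  (v0,v5,v1) [-++] → (-0.5919, 1.11234, 0.250156)–(-0.5919, 1.2079, 0)  len=0.2678
  (v0,v1,v7) [-++] → (-0.5919, 1.2079, 0)–(-0.5919, 1.11234, -0.250156)  len=0.2678
  (v0,v7,v10) [-+-] → (-0.5919, 1.11234, -0.250156)–(-0.5919, 0.380697, -0.981803)  len=1.0347
  (v5,v11,v4) [+-+] → (-0.5919, 0.380697, 0.981803)–(-0.5919, -0.380697, 0.981803)  len=0.7614
  (v10,v7,v6) [-++] → (-0.5919, 0.380697, -0.981803)–(-0.5919, -0.380697, -0.981803)  len=0.7614
  (v3,v4,v2) [++-] → (-0.5919, -1.11234, 0.250156)–(-0.5919, -1.2079, 0)  len=0.2678
  (v3,v2,v6) [+-+] → (-0.5919, -1.2079, 0)–(-0.5919, -1.11234, -0.250156)  len=0.2678
  (v2,v4,v11) [-+-] → (-0.5919, -1.11234, 0.250156)–(-0.5919, -0.380697, 0.981803)  len=1.0347
  (v6,v2,v10) [+--] → (-0.5919, -1.11234, -0.250156)–(-0.5919, -0.380697, -0.981803)  len=1.0347

Chained into 1 loop(s):
  loop 1: 10 segments, perimeter = 6.7327
Total perimeter = 6.733

loops=1 perimeter=6.733
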